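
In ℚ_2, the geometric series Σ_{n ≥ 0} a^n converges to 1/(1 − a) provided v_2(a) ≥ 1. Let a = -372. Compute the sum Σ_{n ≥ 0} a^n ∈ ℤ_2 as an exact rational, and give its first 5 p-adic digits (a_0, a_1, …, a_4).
Σ a^n = 1/(1 − a) = 1/373;  first 5 digits = (1, 0, 1, 1, 1)

v_2(a) = 2 ≥ 1, so the series converges in ℤ_2 to 1/(1 − a) = 1/(1 − (-372)) = 1/373. Expand this rational in ℤ_2: compute digits iteratively via d_i = x_i mod 2, x_{i+1} = (x_i − d_i)/2. The first 5 digits are (1, 0, 1, 1, 1).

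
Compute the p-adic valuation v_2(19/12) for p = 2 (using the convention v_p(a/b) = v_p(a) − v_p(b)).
v_2(19/12) = -2

Factor powers of 2 from the numerator and denominator of the reduced fraction: 19 = 2^0 · 19 and 12 = 2^2 · 3. Apply v_p(a/b) = v_p(a) − v_p(b): v_2(19/12) = 0 − 2 = -2.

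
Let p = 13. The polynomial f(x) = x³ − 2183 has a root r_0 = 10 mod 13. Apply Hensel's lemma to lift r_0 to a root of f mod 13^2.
r_1 = 10 (mod 169)

Hensel: r_{i+1} = r_i − f(r_i)/f′(r_i) mod 13^{i+2}, where f′(x) = 3x². Iterate:
  r_0 = 10 (mod 13)
  r_1 = 10 (mod 169)
Final: r = 10 with f(r) ≡ 0 mod 13^2.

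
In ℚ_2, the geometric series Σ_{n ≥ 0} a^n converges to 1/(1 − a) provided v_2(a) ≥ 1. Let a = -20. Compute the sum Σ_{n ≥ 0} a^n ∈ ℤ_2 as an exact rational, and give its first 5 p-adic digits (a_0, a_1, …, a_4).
Σ a^n = 1/(1 − a) = 1/21;  first 5 digits = (1, 0, 1, 1, 1)

v_2(a) = 2 ≥ 1, so the series converges in ℤ_2 to 1/(1 − a) = 1/(1 − (-20)) = 1/21. Expand this rational in ℤ_2: compute digits iteratively via d_i = x_i mod 2, x_{i+1} = (x_i − d_i)/2. The first 5 digits are (1, 0, 1, 1, 1).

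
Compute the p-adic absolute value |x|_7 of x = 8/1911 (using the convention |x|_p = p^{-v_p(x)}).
|8/1911|_7 = 49

Step 1 — compute v_7(x) by factoring powers of 7 out of the numerator and denominator: v_7(8/1911) = -2. Step 2 — apply |x|_p = p^{-v_p(x)} = 7^{2} = 49.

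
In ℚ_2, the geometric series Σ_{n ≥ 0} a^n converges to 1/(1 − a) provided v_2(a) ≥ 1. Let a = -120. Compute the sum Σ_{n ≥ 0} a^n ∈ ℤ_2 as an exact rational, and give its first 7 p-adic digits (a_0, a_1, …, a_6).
Σ a^n = 1/(1 − a) = 1/121;  first 7 digits = (1, 0, 0, 1, 0, 0, 1)

v_2(a) = 3 ≥ 1, so the series converges in ℤ_2 to 1/(1 − a) = 1/(1 − (-120)) = 1/121. Expand this rational in ℤ_2: compute digits iteratively via d_i = x_i mod 2, x_{i+1} = (x_i − d_i)/2. The first 7 digits are (1, 0, 0, 1, 0, 0, 1).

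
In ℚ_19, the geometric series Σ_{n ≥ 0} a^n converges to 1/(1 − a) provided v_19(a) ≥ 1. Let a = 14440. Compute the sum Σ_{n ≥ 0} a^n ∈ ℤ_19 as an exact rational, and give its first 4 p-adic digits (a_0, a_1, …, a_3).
Σ a^n = 1/(1 − a) = -1/14439;  first 4 digits = (1, 0, 2, 2)

v_19(a) = 2 ≥ 1, so the series converges in ℤ_19 to 1/(1 − a) = 1/(1 − 14440) = -1/14439. Expand this rational in ℤ_19: compute digits iteratively via d_i = x_i mod 19, x_{i+1} = (x_i − d_i)/19. The first 4 digits are (1, 0, 2, 2).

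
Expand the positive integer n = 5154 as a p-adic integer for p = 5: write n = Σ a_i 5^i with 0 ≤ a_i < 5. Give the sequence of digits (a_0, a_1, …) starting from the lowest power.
(a_0, a_1, …) = (4, 0, 1, 1, 3, 1)

Repeated division by 5 gives the digits low-to-high: 5154 = 4 + 1·5^2 + 1·5^3 + 3·5^4 + 1·5^5. Digit sequence: (4, 0, 1, 1, 3, 1).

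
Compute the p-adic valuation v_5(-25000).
v_5(-25000) = 5

v_5(n) is the largest exponent k such that 5^k divides n. Factor out: -25000 = -5^5 · 8. (Sign doesn't affect v_p.) So v_5(-25000) = 5.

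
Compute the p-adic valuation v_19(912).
v_19(912) = 1

v_19(n) is the largest exponent k such that 19^k divides n. Factor out: 912 = 19^1 · 48. (Sign doesn't affect v_p.) So v_19(912) = 1.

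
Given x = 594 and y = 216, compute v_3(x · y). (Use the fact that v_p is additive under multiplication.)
v_3(128304) = 6

v_p(x) = 3 (factor: 594 = 3^3 · 22); v_p(y) = 3 (factor: 216 = 3^3 · 8). Additivity: v_p(xy) = v_p(x) + v_p(y) = 3 + 3 = 6. (Direct check: xy = 128304 = 3^6 · (176).)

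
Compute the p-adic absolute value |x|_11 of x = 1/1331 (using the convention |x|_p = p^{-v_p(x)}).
|1/1331|_11 = 1331

Step 1 — compute v_11(x) by factoring powers of 11 out of the numerator and denominator: v_11(1/1331) = -3. Step 2 — apply |x|_p = p^{-v_p(x)} = 11^{3} = 1331.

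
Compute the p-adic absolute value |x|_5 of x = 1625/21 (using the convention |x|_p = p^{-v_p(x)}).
|1625/21|_5 = 1/125

Step 1 — compute v_5(x) by factoring powers of 5 out of the numerator and denominator: v_5(1625/21) = 3. Step 2 — apply |x|_p = p^{-v_p(x)} = 5^{-3} = 1/125.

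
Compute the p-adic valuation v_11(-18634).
v_11(-18634) = 3

v_11(n) is the largest exponent k such that 11^k divides n. Factor out: -18634 = -11^3 · 14. (Sign doesn't affect v_p.) So v_11(-18634) = 3.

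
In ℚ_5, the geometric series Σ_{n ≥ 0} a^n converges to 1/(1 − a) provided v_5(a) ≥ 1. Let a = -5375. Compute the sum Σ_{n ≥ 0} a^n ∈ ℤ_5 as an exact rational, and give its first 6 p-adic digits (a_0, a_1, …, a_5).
Σ a^n = 1/(1 − a) = 1/5376;  first 6 digits = (1, 0, 0, 2, 1, 3)

v_5(a) = 3 ≥ 1, so the series converges in ℤ_5 to 1/(1 − a) = 1/(1 − (-5375)) = 1/5376. Expand this rational in ℤ_5: compute digits iteratively via d_i = x_i mod 5, x_{i+1} = (x_i − d_i)/5. The first 6 digits are (1, 0, 0, 2, 1, 3).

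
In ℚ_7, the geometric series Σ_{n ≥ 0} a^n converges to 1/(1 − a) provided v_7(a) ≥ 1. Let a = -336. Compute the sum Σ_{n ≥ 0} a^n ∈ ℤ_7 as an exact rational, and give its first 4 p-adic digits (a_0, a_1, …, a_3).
Σ a^n = 1/(1 − a) = 1/337;  first 4 digits = (1, 1, 1, 0)

v_7(a) = 1 ≥ 1, so the series converges in ℤ_7 to 1/(1 − a) = 1/(1 − (-336)) = 1/337. Expand this rational in ℤ_7: compute digits iteratively via d_i = x_i mod 7, x_{i+1} = (x_i − d_i)/7. The first 4 digits are (1, 1, 1, 0).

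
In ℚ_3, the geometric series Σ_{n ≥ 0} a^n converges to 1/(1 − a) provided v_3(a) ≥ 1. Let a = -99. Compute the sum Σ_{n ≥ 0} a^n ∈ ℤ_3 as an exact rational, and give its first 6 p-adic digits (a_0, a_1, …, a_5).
Σ a^n = 1/(1 − a) = 1/100;  first 6 digits = (1, 0, 1, 2, 2, 0)

v_3(a) = 2 ≥ 1, so the series converges in ℤ_3 to 1/(1 − a) = 1/(1 − (-99)) = 1/100. Expand this rational in ℤ_3: compute digits iteratively via d_i = x_i mod 3, x_{i+1} = (x_i − d_i)/3. The first 6 digits are (1, 0, 1, 2, 2, 0).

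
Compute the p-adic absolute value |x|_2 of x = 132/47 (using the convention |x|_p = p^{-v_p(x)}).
|132/47|_2 = 1/4

Step 1 — compute v_2(x) by factoring powers of 2 out of the numerator and denominator: v_2(132/47) = 2. Step 2 — apply |x|_p = p^{-v_p(x)} = 2^{-2} = 1/4.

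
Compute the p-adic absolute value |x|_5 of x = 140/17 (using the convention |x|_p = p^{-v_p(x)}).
|140/17|_5 = 1/5

Step 1 — compute v_5(x) by factoring powers of 5 out of the numerator and denominator: v_5(140/17) = 1. Step 2 — apply |x|_p = p^{-v_p(x)} = 5^{-1} = 1/5.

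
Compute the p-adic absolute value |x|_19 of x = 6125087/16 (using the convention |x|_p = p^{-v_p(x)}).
|6125087/16|_19 = 1/130321

Step 1 — compute v_19(x) by factoring powers of 19 out of the numerator and denominator: v_19(6125087/16) = 4. Step 2 — apply |x|_p = p^{-v_p(x)} = 19^{-4} = 1/130321.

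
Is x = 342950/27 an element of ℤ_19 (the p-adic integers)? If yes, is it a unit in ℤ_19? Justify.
x ∈ ℤ_19 but not a unit; v_19(x) = 3 > 0

ℤ_19 = {x ∈ ℚ_19 : v_19(x) ≥ 0} and ℤ_19^× = {x ∈ ℤ_19 : v_19(x) = 0}. Here v_19(342950/27) = v_19(num) − v_19(den) = 3; compare against these criteria.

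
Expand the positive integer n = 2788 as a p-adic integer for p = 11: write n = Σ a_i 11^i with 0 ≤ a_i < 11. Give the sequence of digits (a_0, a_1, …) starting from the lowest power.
(a_0, a_1, …) = (5, 0, 1, 2)

Repeated division by 11 gives the digits low-to-high: 2788 = 5 + 1·11^2 + 2·11^3. Digit sequence: (5, 0, 1, 2).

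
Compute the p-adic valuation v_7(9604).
v_7(9604) = 4

v_7(n) is the largest exponent k such that 7^k divides n. Factor out: 9604 = 7^4 · 4. (Sign doesn't affect v_p.) So v_7(9604) = 4.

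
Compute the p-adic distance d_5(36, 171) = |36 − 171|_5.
d_5(36, 171) = 1/5

Step 1 — x − y = 36 − 171 = -135. Step 2 — v_5(-135) = 1 (factor: -135 = −(5^1 · 27); the sign does not affect v_p). Step 3 — |x − y|_5 = 5^{-1} = 1/5.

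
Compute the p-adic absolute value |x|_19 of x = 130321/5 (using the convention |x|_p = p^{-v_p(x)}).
|130321/5|_19 = 1/130321

Step 1 — compute v_19(x) by factoring powers of 19 out of the numerator and denominator: v_19(130321/5) = 4. Step 2 — apply |x|_p = p^{-v_p(x)} = 19^{-4} = 1/130321.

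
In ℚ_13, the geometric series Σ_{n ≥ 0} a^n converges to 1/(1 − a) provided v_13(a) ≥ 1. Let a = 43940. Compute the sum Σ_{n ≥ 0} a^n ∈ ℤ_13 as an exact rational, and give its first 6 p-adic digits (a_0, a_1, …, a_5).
Σ a^n = 1/(1 − a) = -1/43939;  first 6 digits = (1, 0, 0, 7, 1, 0)

v_13(a) = 3 ≥ 1, so the series converges in ℤ_13 to 1/(1 − a) = 1/(1 − 43940) = -1/43939. Expand this rational in ℤ_13: compute digits iteratively via d_i = x_i mod 13, x_{i+1} = (x_i − d_i)/13. The first 6 digits are (1, 0, 0, 7, 1, 0).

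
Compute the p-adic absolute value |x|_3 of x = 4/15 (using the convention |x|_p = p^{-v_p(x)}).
|4/15|_3 = 3

Step 1 — compute v_3(x) by factoring powers of 3 out of the numerator and denominator: v_3(4/15) = -1. Step 2 — apply |x|_p = p^{-v_p(x)} = 3^{1} = 3.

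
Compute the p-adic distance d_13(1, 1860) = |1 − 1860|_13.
d_13(1, 1860) = 1/169

Step 1 — x − y = 1 − 1860 = -1859. Step 2 — v_13(-1859) = 2 (factor: -1859 = −(13^2 · 11); the sign does not affect v_p). Step 3 — |x − y|_13 = 13^{-2} = 1/169.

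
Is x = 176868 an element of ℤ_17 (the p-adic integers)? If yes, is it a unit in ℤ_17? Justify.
x ∈ ℤ_17 but not a unit; v_17(x) = 3 > 0

ℤ_17 = {x ∈ ℚ_17 : v_17(x) ≥ 0} and ℤ_17^× = {x ∈ ℤ_17 : v_17(x) = 0}. Here v_17(176868) = v_17(num) − v_17(den) = 3; compare against these criteria.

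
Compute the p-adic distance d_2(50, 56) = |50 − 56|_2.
d_2(50, 56) = 1/2

Step 1 — x − y = 50 − 56 = -6. Step 2 — v_2(-6) = 1 (factor: -6 = −(2^1 · 3); the sign does not affect v_p). Step 3 — |x − y|_2 = 2^{-1} = 1/2.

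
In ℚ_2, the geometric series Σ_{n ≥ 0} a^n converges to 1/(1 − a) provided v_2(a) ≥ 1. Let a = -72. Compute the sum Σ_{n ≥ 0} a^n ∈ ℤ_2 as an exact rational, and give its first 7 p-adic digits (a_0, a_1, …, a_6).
Σ a^n = 1/(1 − a) = 1/73;  first 7 digits = (1, 0, 0, 1, 1, 1, 1)

v_2(a) = 3 ≥ 1, so the series converges in ℤ_2 to 1/(1 − a) = 1/(1 − (-72)) = 1/73. Expand this rational in ℤ_2: compute digits iteratively via d_i = x_i mod 2, x_{i+1} = (x_i − d_i)/2. The first 7 digits are (1, 0, 0, 1, 1, 1, 1).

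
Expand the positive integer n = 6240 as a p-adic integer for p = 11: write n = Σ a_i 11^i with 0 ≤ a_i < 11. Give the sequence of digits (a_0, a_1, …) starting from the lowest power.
(a_0, a_1, …) = (3, 6, 7, 4)

Repeated division by 11 gives the digits low-to-high: 6240 = 3 + 6·11^1 + 7·11^2 + 4·11^3. Digit sequence: (3, 6, 7, 4).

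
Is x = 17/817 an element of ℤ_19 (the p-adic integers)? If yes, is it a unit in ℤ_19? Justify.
x ∉ ℤ_19 (v_19(x) = -1 < 0)

ℤ_19 = {x ∈ ℚ_19 : v_19(x) ≥ 0} and ℤ_19^× = {x ∈ ℤ_19 : v_19(x) = 0}. Here v_19(17/817) = v_19(num) − v_19(den) = -1; compare against these criteria.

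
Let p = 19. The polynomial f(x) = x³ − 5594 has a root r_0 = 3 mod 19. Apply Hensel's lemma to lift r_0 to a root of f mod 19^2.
r_1 = 22 (mod 361)

Hensel: r_{i+1} = r_i − f(r_i)/f′(r_i) mod 19^{i+2}, where f′(x) = 3x². Iterate:
  r_0 = 3 (mod 19)
  r_1 = 22 (mod 361)
Final: r = 22 with f(r) ≡ 0 mod 19^2.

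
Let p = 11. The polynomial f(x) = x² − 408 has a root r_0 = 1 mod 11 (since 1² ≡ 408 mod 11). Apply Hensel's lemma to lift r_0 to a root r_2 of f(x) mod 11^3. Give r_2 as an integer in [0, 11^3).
r_2 = 628 (mod 1331)

Hensel's recurrence: r_{i+1} = r_i − f(r_i)·(f′(r_i))^{-1} mod 11^{i+2}, with f′(x) = 2x. Iterate:
  r_0 = 1 (mod 11)
  r_1 = 23 (mod 121)
  r_2 = 628 (mod 1331)
Final: r_2 = 628, and one checks f(r_2) ≡ 0 mod 11^3.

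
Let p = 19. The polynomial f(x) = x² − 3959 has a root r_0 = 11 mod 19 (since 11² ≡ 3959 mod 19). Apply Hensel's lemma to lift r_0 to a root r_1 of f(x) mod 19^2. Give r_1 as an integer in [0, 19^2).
r_1 = 87 (mod 361)

Hensel's recurrence: r_{i+1} = r_i − f(r_i)·(f′(r_i))^{-1} mod 19^{i+2}, with f′(x) = 2x. Iterate:
  r_0 = 11 (mod 19)
  r_1 = 87 (mod 361)
Final: r_1 = 87, and one checks f(r_1) ≡ 0 mod 19^2.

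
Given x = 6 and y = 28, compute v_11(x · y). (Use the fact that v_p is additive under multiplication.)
v_11(168) = 0

v_p(x) = 0 (factor: 6 = 11^0 · 6); v_p(y) = 0 (factor: 28 = 11^0 · 28). Additivity: v_p(xy) = v_p(x) + v_p(y) = 0 + 0 = 0. (Direct check: xy = 168 = 11^0 · (168).)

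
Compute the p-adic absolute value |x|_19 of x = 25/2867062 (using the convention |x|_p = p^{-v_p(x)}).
|25/2867062|_19 = 130321

Step 1 — compute v_19(x) by factoring powers of 19 out of the numerator and denominator: v_19(25/2867062) = -4. Step 2 — apply |x|_p = p^{-v_p(x)} = 19^{4} = 130321.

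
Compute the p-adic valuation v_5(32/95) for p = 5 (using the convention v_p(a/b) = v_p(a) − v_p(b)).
v_5(32/95) = -1

Factor powers of 5 from the numerator and denominator of the reduced fraction: 32 = 5^0 · 32 and 95 = 5^1 · 19. Apply v_p(a/b) = v_p(a) − v_p(b): v_5(32/95) = 0 − 1 = -1.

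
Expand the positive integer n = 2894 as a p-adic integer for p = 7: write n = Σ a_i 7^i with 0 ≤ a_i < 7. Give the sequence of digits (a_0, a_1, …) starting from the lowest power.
(a_0, a_1, …) = (3, 0, 3, 1, 1)

Repeated division by 7 gives the digits low-to-high: 2894 = 3 + 3·7^2 + 1·7^3 + 1·7^4. Digit sequence: (3, 0, 3, 1, 1).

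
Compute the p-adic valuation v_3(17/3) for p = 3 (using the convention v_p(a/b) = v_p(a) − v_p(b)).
v_3(17/3) = -1

Factor powers of 3 from the numerator and denominator of the reduced fraction: 17 = 3^0 · 17 and 3 = 3^1 · 1. Apply v_p(a/b) = v_p(a) − v_p(b): v_3(17/3) = 0 − 1 = -1.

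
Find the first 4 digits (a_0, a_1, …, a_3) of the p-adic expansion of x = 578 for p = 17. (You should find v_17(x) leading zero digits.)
(a_0, …, a_3) = (0, 0, 2, 0)

v_17(578) = 2, so a_0 = ... = a_1 = 0. Factor out: x = 17^2 · u with u = 2 a unit in ℤ_17. Expand u iteratively via a_{v+i} = u_i mod 17, u_{i+1} = (u_i − a_{v+i})/17:
  u_0 = 2;  a_2 = 2;  u_1 = (u_0 − 2)/17 = 0
  u_1 = 0;  a_3 = 0;  u_2 = (u_1 − 0)/17 = 0
Digits: (0, 0, 2, 0).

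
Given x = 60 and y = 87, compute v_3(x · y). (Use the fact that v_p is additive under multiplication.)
v_3(5220) = 2

v_p(x) = 1 (factor: 60 = 3^1 · 20); v_p(y) = 1 (factor: 87 = 3^1 · 29). Additivity: v_p(xy) = v_p(x) + v_p(y) = 1 + 1 = 2. (Direct check: xy = 5220 = 3^2 · (580).)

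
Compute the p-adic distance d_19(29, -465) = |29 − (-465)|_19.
d_19(29, -465) = 1/19

Step 1 — x − y = 29 − (-465) = 494. Step 2 — v_19(494) = 1 (factor: 494 = (19^1 · 26); the sign does not affect v_p). Step 3 — |x − y|_19 = 19^{-1} = 1/19.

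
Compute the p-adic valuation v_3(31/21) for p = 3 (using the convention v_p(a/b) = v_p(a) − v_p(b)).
v_3(31/21) = -1

Factor powers of 3 from the numerator and denominator of the reduced fraction: 31 = 3^0 · 31 and 21 = 3^1 · 7. Apply v_p(a/b) = v_p(a) − v_p(b): v_3(31/21) = 0 − 1 = -1.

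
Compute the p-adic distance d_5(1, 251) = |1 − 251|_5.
d_5(1, 251) = 1/125

Step 1 — x − y = 1 − 251 = -250. Step 2 — v_5(-250) = 3 (factor: -250 = −(5^3 · 2); the sign does not affect v_p). Step 3 — |x − y|_5 = 5^{-3} = 1/125.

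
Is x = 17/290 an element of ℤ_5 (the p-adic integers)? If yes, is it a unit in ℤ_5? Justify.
x ∉ ℤ_5 (v_5(x) = -1 < 0)

ℤ_5 = {x ∈ ℚ_5 : v_5(x) ≥ 0} and ℤ_5^× = {x ∈ ℤ_5 : v_5(x) = 0}. Here v_5(17/290) = v_5(num) − v_5(den) = -1; compare against these criteria.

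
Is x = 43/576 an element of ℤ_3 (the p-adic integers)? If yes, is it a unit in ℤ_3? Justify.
x ∉ ℤ_3 (v_3(x) = -2 < 0)

ℤ_3 = {x ∈ ℚ_3 : v_3(x) ≥ 0} and ℤ_3^× = {x ∈ ℤ_3 : v_3(x) = 0}. Here v_3(43/576) = v_3(num) − v_3(den) = -2; compare against these criteria.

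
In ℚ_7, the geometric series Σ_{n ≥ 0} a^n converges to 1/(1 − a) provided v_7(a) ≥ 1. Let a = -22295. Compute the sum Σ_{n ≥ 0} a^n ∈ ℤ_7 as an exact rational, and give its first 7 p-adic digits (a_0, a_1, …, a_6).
Σ a^n = 1/(1 − a) = 1/22296;  first 7 digits = (1, 0, 0, 5, 4, 5, 3)

v_7(a) = 3 ≥ 1, so the series converges in ℤ_7 to 1/(1 − a) = 1/(1 − (-22295)) = 1/22296. Expand this rational in ℤ_7: compute digits iteratively via d_i = x_i mod 7, x_{i+1} = (x_i − d_i)/7. The first 7 digits are (1, 0, 0, 5, 4, 5, 3).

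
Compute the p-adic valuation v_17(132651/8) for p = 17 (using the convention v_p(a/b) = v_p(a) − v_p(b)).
v_17(132651/8) = 3

Factor powers of 17 from the numerator and denominator of the reduced fraction: 132651 = 17^3 · 27 and 8 = 17^0 · 8. Apply v_p(a/b) = v_p(a) − v_p(b): v_17(132651/8) = 3 − 0 = 3.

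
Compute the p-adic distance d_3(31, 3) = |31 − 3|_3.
d_3(31, 3) = 1

Step 1 — x − y = 31 − 3 = 28. Step 2 — v_3(28) = 0 (factor: 28 = (3^0 · 28); the sign does not affect v_p). Step 3 — |x − y|_3 = 3^{0} = 1.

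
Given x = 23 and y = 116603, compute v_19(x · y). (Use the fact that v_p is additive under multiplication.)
v_19(2681869) = 3

v_p(x) = 0 (factor: 23 = 19^0 · 23); v_p(y) = 3 (factor: 116603 = 19^3 · 17). Additivity: v_p(xy) = v_p(x) + v_p(y) = 0 + 3 = 3. (Direct check: xy = 2681869 = 19^3 · (391).)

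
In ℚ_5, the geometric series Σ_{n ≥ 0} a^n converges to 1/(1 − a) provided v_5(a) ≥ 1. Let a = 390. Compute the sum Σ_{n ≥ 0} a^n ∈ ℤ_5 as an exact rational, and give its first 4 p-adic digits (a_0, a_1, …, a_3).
Σ a^n = 1/(1 − a) = -1/389;  first 4 digits = (1, 3, 4, 1)

v_5(a) = 1 ≥ 1, so the series converges in ℤ_5 to 1/(1 − a) = 1/(1 − 390) = -1/389. Expand this rational in ℤ_5: compute digits iteratively via d_i = x_i mod 5, x_{i+1} = (x_i − d_i)/5. The first 4 digits are (1, 3, 4, 1).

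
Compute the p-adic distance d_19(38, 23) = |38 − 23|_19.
d_19(38, 23) = 1

Step 1 — x − y = 38 − 23 = 15. Step 2 — v_19(15) = 0 (factor: 15 = (19^0 · 15); the sign does not affect v_p). Step 3 — |x − y|_19 = 19^{0} = 1.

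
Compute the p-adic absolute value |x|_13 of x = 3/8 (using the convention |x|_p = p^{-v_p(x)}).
|3/8|_13 = 1

Step 1 — compute v_13(x) by factoring powers of 13 out of the numerator and denominator: v_13(3/8) = 0. Step 2 — apply |x|_p = p^{-v_p(x)} = 13^{0} = 1.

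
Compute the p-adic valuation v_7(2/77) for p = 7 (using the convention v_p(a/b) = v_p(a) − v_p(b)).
v_7(2/77) = -1

Factor powers of 7 from the numerator and denominator of the reduced fraction: 2 = 7^0 · 2 and 77 = 7^1 · 11. Apply v_p(a/b) = v_p(a) − v_p(b): v_7(2/77) = 0 − 1 = -1.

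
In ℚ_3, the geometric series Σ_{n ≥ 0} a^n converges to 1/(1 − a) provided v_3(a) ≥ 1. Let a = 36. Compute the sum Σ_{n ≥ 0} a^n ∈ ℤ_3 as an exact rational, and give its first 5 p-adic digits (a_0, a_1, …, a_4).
Σ a^n = 1/(1 − a) = -1/35;  first 5 digits = (1, 0, 1, 1, 1)

v_3(a) = 2 ≥ 1, so the series converges in ℤ_3 to 1/(1 − a) = 1/(1 − 36) = -1/35. Expand this rational in ℤ_3: compute digits iteratively via d_i = x_i mod 3, x_{i+1} = (x_i − d_i)/3. The first 5 digits are (1, 0, 1, 1, 1).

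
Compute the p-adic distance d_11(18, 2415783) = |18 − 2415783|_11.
d_11(18, 2415783) = 1/161051

Step 1 — x − y = 18 − 2415783 = -2415765. Step 2 — v_11(-2415765) = 5 (factor: -2415765 = −(11^5 · 15); the sign does not affect v_p). Step 3 — |x − y|_11 = 11^{-5} = 1/161051.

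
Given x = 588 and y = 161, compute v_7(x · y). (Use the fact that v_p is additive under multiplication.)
v_7(94668) = 3

v_p(x) = 2 (factor: 588 = 7^2 · 12); v_p(y) = 1 (factor: 161 = 7^1 · 23). Additivity: v_p(xy) = v_p(x) + v_p(y) = 2 + 1 = 3. (Direct check: xy = 94668 = 7^3 · (276).)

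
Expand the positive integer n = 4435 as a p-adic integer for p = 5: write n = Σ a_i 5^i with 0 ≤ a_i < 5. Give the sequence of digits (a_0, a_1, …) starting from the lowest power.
(a_0, a_1, …) = (0, 2, 2, 0, 2, 1)

Repeated division by 5 gives the digits low-to-high: 4435 = 2·5^1 + 2·5^2 + 2·5^4 + 1·5^5. Digit sequence: (0, 2, 2, 0, 2, 1).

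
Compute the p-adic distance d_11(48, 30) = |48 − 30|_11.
d_11(48, 30) = 1

Step 1 — x − y = 48 − 30 = 18. Step 2 — v_11(18) = 0 (factor: 18 = (11^0 · 18); the sign does not affect v_p). Step 3 — |x − y|_11 = 11^{0} = 1.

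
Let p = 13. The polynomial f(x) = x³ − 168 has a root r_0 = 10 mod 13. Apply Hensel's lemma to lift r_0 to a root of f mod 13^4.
r_3 = 25373 (mod 28561)

Hensel: r_{i+1} = r_i − f(r_i)/f′(r_i) mod 13^{i+2}, where f′(x) = 3x². Iterate:
  r_0 = 10 (mod 13)
  r_1 = 23 (mod 169)
  r_2 = 1206 (mod 2197)
  r_3 = 25373 (mod 28561)
Final: r = 25373 with f(r) ≡ 0 mod 13^4.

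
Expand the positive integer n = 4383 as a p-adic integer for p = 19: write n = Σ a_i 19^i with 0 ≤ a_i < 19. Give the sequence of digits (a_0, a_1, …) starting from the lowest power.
(a_0, a_1, …) = (13, 2, 12)

Repeated division by 19 gives the digits low-to-high: 4383 = 13 + 2·19^1 + 12·19^2. Digit sequence: (13, 2, 12).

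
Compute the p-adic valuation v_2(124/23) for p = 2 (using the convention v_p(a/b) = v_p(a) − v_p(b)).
v_2(124/23) = 2

Factor powers of 2 from the numerator and denominator of the reduced fraction: 124 = 2^2 · 31 and 23 = 2^0 · 23. Apply v_p(a/b) = v_p(a) − v_p(b): v_2(124/23) = 2 − 0 = 2.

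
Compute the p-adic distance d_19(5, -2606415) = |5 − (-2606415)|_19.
d_19(5, -2606415) = 1/130321

Step 1 — x − y = 5 − (-2606415) = 2606420. Step 2 — v_19(2606420) = 4 (factor: 2606420 = (19^4 · 20); the sign does not affect v_p). Step 3 — |x − y|_19 = 19^{-4} = 1/130321.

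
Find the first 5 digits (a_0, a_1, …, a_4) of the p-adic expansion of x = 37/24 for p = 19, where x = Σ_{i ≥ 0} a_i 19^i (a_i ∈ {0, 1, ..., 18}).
(a_0, …, a_4) = (15, 8, 13, 8, 13)

v_19(37/24) = 0 (numerator and denominator both coprime to 19), so x ∈ ℤ_19^×. Compute digits iteratively via a_i = x_i mod 19, x_{i+1} = (x_i − a_i)/19, with x_0 = x:
  x_0 = 37/24;  a_0 = 15;  x_1 = (x_0 − 15)/19 = -17/24
  x_1 = -17/24;  a_1 = 8;  x_2 = (x_1 − 8)/19 = -11/24
  x_2 = -11/24;  a_2 = 13;  x_3 = (x_2 − 13)/19 = -17/24
  x_3 = -17/24;  a_3 = 8;  x_4 = (x_3 − 8)/19 = -11/24
  x_4 = -11/24;  a_4 = 13;  x_5 = (x_4 − 13)/19 = -17/24
Digits: (15, 8, 13, 8, 13).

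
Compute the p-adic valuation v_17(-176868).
v_17(-176868) = 3

v_17(n) is the largest exponent k such that 17^k divides n. Factor out: -176868 = -17^3 · 36. (Sign doesn't affect v_p.) So v_17(-176868) = 3.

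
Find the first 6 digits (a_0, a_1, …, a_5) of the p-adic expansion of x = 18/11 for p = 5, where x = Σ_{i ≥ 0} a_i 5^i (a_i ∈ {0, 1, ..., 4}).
(a_0, …, a_5) = (3, 2, 0, 4, 1, 1)

v_5(18/11) = 0 (numerator and denominator both coprime to 5), so x ∈ ℤ_5^×. Compute digits iteratively via a_i = x_i mod 5, x_{i+1} = (x_i − a_i)/5, with x_0 = x:
  x_0 = 18/11;  a_0 = 3;  x_1 = (x_0 − 3)/5 = -3/11
  x_1 = -3/11;  a_1 = 2;  x_2 = (x_1 − 2)/5 = -5/11
  x_2 = -5/11;  a_2 = 0;  x_3 = (x_2 − 0)/5 = -1/11
  x_3 = -1/11;  a_3 = 4;  x_4 = (x_3 − 4)/5 = -9/11
  x_4 = -9/11;  a_4 = 1;  x_5 = (x_4 − 1)/5 = -4/11
  x_5 = -4/11;  a_5 = 1;  x_6 = (x_5 − 1)/5 = -3/11
Digits: (3, 2, 0, 4, 1, 1).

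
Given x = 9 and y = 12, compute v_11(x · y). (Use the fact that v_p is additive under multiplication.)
v_11(108) = 0

v_p(x) = 0 (factor: 9 = 11^0 · 9); v_p(y) = 0 (factor: 12 = 11^0 · 12). Additivity: v_p(xy) = v_p(x) + v_p(y) = 0 + 0 = 0. (Direct check: xy = 108 = 11^0 · (108).)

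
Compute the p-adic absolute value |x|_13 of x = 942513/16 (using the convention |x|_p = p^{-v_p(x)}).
|942513/16|_13 = 1/28561

Step 1 — compute v_13(x) by factoring powers of 13 out of the numerator and denominator: v_13(942513/16) = 4. Step 2 — apply |x|_p = p^{-v_p(x)} = 13^{-4} = 1/28561.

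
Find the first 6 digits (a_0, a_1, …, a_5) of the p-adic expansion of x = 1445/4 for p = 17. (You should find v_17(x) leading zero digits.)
(a_0, …, a_5) = (0, 0, 14, 12, 12, 12)

v_17(1445/4) = 2, so a_0 = ... = a_1 = 0. Factor out: x = 17^2 · u with u = 5/4 a unit in ℤ_17. Expand u iteratively via a_{v+i} = u_i mod 17, u_{i+1} = (u_i − a_{v+i})/17:
  u_0 = 5/4;  a_2 = 14;  u_1 = (u_0 − 14)/17 = -3/4
  u_1 = -3/4;  a_3 = 12;  u_2 = (u_1 − 12)/17 = -3/4
  u_2 = -3/4;  a_4 = 12;  u_3 = (u_2 − 12)/17 = -3/4
  u_3 = -3/4;  a_5 = 12;  u_4 = (u_3 − 12)/17 = -3/4
Digits: (0, 0, 14, 12, 12, 12).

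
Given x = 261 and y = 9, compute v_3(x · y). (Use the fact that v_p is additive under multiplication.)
v_3(2349) = 4

v_p(x) = 2 (factor: 261 = 3^2 · 29); v_p(y) = 2 (factor: 9 = 3^2 · 1). Additivity: v_p(xy) = v_p(x) + v_p(y) = 2 + 2 = 4. (Direct check: xy = 2349 = 3^4 · (29).)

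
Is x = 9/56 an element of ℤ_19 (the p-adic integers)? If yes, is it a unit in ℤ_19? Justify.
x ∈ ℤ_19^× (unit); v_19(x) = 0

ℤ_19 = {x ∈ ℚ_19 : v_19(x) ≥ 0} and ℤ_19^× = {x ∈ ℤ_19 : v_19(x) = 0}. Here v_19(9/56) = v_19(num) − v_19(den) = 0; compare against these criteria.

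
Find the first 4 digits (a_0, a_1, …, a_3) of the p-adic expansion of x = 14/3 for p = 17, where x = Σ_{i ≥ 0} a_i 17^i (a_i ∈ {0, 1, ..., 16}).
(a_0, …, a_3) = (16, 5, 11, 5)

v_17(14/3) = 0 (numerator and denominator both coprime to 17), so x ∈ ℤ_17^×. Compute digits iteratively via a_i = x_i mod 17, x_{i+1} = (x_i − a_i)/17, with x_0 = x:
  x_0 = 14/3;  a_0 = 16;  x_1 = (x_0 − 16)/17 = -2/3
  x_1 = -2/3;  a_1 = 5;  x_2 = (x_1 − 5)/17 = -1/3
  x_2 = -1/3;  a_2 = 11;  x_3 = (x_2 − 11)/17 = -2/3
  x_3 = -2/3;  a_3 = 5;  x_4 = (x_3 − 5)/17 = -1/3
Digits: (16, 5, 11, 5).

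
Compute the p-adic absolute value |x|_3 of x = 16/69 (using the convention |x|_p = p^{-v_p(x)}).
|16/69|_3 = 3

Step 1 — compute v_3(x) by factoring powers of 3 out of the numerator and denominator: v_3(16/69) = -1. Step 2 — apply |x|_p = p^{-v_p(x)} = 3^{1} = 3.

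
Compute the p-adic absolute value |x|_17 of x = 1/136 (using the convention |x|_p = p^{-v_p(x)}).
|1/136|_17 = 17

Step 1 — compute v_17(x) by factoring powers of 17 out of the numerator and denominator: v_17(1/136) = -1. Step 2 — apply |x|_p = p^{-v_p(x)} = 17^{1} = 17.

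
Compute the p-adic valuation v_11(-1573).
v_11(-1573) = 2

v_11(n) is the largest exponent k such that 11^k divides n. Factor out: -1573 = -11^2 · 13. (Sign doesn't affect v_p.) So v_11(-1573) = 2.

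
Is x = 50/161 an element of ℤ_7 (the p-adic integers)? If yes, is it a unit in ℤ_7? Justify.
x ∉ ℤ_7 (v_7(x) = -1 < 0)

ℤ_7 = {x ∈ ℚ_7 : v_7(x) ≥ 0} and ℤ_7^× = {x ∈ ℤ_7 : v_7(x) = 0}. Here v_7(50/161) = v_7(num) − v_7(den) = -1; compare against these criteria.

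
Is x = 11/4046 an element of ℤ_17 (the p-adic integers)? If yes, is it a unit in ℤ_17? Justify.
x ∉ ℤ_17 (v_17(x) = -2 < 0)

ℤ_17 = {x ∈ ℚ_17 : v_17(x) ≥ 0} and ℤ_17^× = {x ∈ ℤ_17 : v_17(x) = 0}. Here v_17(11/4046) = v_17(num) − v_17(den) = -2; compare against these criteria.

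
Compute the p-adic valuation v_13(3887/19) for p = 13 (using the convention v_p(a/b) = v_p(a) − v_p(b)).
v_13(3887/19) = 2

Factor powers of 13 from the numerator and denominator of the reduced fraction: 3887 = 13^2 · 23 and 19 = 13^0 · 19. Apply v_p(a/b) = v_p(a) − v_p(b): v_13(3887/19) = 2 − 0 = 2.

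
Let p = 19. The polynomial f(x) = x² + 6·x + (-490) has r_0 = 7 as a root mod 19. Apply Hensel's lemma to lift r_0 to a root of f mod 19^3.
r_2 = 5099 (mod 6859)

Hensel: r_{i+1} = r_i − f(r_i)·(f′(r_i))^{-1} mod 19^{i+2}, f′(x) = 2x + 6. Iterate:
  r_0 = 7 (mod 19)
  r_1 = 45 (mod 361)
  r_2 = 5099 (mod 6859)
Final: r = 5099 satisfies f(r) ≡ 0 mod 19^3.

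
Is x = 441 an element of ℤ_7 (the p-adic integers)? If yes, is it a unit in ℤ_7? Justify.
x ∈ ℤ_7 but not a unit; v_7(x) = 2 > 0

ℤ_7 = {x ∈ ℚ_7 : v_7(x) ≥ 0} and ℤ_7^× = {x ∈ ℤ_7 : v_7(x) = 0}. Here v_7(441) = v_7(num) − v_7(den) = 2; compare against these criteria.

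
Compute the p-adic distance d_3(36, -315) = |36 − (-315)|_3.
d_3(36, -315) = 1/27

Step 1 — x − y = 36 − (-315) = 351. Step 2 — v_3(351) = 3 (factor: 351 = (3^3 · 13); the sign does not affect v_p). Step 3 — |x − y|_3 = 3^{-3} = 1/27.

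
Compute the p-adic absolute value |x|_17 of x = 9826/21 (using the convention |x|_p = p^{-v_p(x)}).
|9826/21|_17 = 1/4913

Step 1 — compute v_17(x) by factoring powers of 17 out of the numerator and denominator: v_17(9826/21) = 3. Step 2 — apply |x|_p = p^{-v_p(x)} = 17^{-3} = 1/4913.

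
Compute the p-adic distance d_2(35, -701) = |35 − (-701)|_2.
d_2(35, -701) = 1/32

Step 1 — x − y = 35 − (-701) = 736. Step 2 — v_2(736) = 5 (factor: 736 = (2^5 · 23); the sign does not affect v_p). Step 3 — |x − y|_2 = 2^{-5} = 1/32.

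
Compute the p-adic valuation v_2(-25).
v_2(-25) = 0

v_2(n) is the largest exponent k such that 2^k divides n. Factor out: -25 = -2^0 · 25. (Sign doesn't affect v_p.) So v_2(-25) = 0.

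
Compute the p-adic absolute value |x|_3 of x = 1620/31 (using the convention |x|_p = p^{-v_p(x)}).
|1620/31|_3 = 1/81

Step 1 — compute v_3(x) by factoring powers of 3 out of the numerator and denominator: v_3(1620/31) = 4. Step 2 — apply |x|_p = p^{-v_p(x)} = 3^{-4} = 1/81.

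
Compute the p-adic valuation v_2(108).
v_2(108) = 2

v_2(n) is the largest exponent k such that 2^k divides n. Factor out: 108 = 2^2 · 27. (Sign doesn't affect v_p.) So v_2(108) = 2.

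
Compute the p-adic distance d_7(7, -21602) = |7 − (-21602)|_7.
d_7(7, -21602) = 1/2401

Step 1 — x − y = 7 − (-21602) = 21609. Step 2 — v_7(21609) = 4 (factor: 21609 = (7^4 · 9); the sign does not affect v_p). Step 3 — |x − y|_7 = 7^{-4} = 1/2401.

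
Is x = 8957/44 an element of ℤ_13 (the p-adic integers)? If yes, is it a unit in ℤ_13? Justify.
x ∈ ℤ_13 but not a unit; v_13(x) = 2 > 0

ℤ_13 = {x ∈ ℚ_13 : v_13(x) ≥ 0} and ℤ_13^× = {x ∈ ℤ_13 : v_13(x) = 0}. Here v_13(8957/44) = v_13(num) − v_13(den) = 2; compare against these criteria.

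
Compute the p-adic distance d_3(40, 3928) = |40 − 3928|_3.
d_3(40, 3928) = 1/243

Step 1 — x − y = 40 − 3928 = -3888. Step 2 — v_3(-3888) = 5 (factor: -3888 = −(3^5 · 16); the sign does not affect v_p). Step 3 — |x − y|_3 = 3^{-5} = 1/243.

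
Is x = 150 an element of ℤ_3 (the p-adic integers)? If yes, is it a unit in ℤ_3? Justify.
x ∈ ℤ_3 but not a unit; v_3(x) = 1 > 0

ℤ_3 = {x ∈ ℚ_3 : v_3(x) ≥ 0} and ℤ_3^× = {x ∈ ℤ_3 : v_3(x) = 0}. Here v_3(150) = v_3(num) − v_3(den) = 1; compare against these criteria.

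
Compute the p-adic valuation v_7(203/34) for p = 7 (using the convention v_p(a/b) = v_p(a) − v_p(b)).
v_7(203/34) = 1

Factor powers of 7 from the numerator and denominator of the reduced fraction: 203 = 7^1 · 29 and 34 = 7^0 · 34. Apply v_p(a/b) = v_p(a) − v_p(b): v_7(203/34) = 1 − 0 = 1.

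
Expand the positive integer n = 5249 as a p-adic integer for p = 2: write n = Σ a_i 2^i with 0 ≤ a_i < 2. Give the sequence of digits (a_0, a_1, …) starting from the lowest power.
(a_0, a_1, …) = (1, 0, 0, 0, 0, 0, 0, 1, 0, 0, 1, 0, 1)

Repeated division by 2 gives the digits low-to-high: 5249 = 1 + 1·2^7 + 1·2^10 + 1·2^12. Digit sequence: (1, 0, 0, 0, 0, 0, 0, 1, 0, 0, 1, 0, 1).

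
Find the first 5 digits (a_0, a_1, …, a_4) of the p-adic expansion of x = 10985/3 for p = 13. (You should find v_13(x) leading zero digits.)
(a_0, …, a_4) = (0, 0, 0, 6, 4)

v_13(10985/3) = 3, so a_0 = ... = a_2 = 0. Factor out: x = 13^3 · u with u = 5/3 a unit in ℤ_13. Expand u iteratively via a_{v+i} = u_i mod 13, u_{i+1} = (u_i − a_{v+i})/13:
  u_0 = 5/3;  a_3 = 6;  u_1 = (u_0 − 6)/13 = -1/3
  u_1 = -1/3;  a_4 = 4;  u_2 = (u_1 − 4)/13 = -1/3
Digits: (0, 0, 0, 6, 4).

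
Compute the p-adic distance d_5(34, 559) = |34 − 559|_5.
d_5(34, 559) = 1/25

Step 1 — x − y = 34 − 559 = -525. Step 2 — v_5(-525) = 2 (factor: -525 = −(5^2 · 21); the sign does not affect v_p). Step 3 — |x − y|_5 = 5^{-2} = 1/25.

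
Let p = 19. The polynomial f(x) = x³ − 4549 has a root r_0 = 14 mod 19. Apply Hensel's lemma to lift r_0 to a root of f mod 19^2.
r_1 = 14 (mod 361)

Hensel: r_{i+1} = r_i − f(r_i)/f′(r_i) mod 19^{i+2}, where f′(x) = 3x². Iterate:
  r_0 = 14 (mod 19)
  r_1 = 14 (mod 361)
Final: r = 14 with f(r) ≡ 0 mod 19^2.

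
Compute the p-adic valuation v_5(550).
v_5(550) = 2

v_5(n) is the largest exponent k such that 5^k divides n. Factor out: 550 = 5^2 · 22. (Sign doesn't affect v_p.) So v_5(550) = 2.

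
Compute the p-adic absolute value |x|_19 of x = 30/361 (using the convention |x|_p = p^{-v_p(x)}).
|30/361|_19 = 361

Step 1 — compute v_19(x) by factoring powers of 19 out of the numerator and denominator: v_19(30/361) = -2. Step 2 — apply |x|_p = p^{-v_p(x)} = 19^{2} = 361.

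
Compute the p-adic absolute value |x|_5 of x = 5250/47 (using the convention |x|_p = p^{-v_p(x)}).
|5250/47|_5 = 1/125

Step 1 — compute v_5(x) by factoring powers of 5 out of the numerator and denominator: v_5(5250/47) = 3. Step 2 — apply |x|_p = p^{-v_p(x)} = 5^{-3} = 1/125.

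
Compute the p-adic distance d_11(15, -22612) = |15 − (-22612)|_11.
d_11(15, -22612) = 1/1331

Step 1 — x − y = 15 − (-22612) = 22627. Step 2 — v_11(22627) = 3 (factor: 22627 = (11^3 · 17); the sign does not affect v_p). Step 3 — |x − y|_11 = 11^{-3} = 1/1331.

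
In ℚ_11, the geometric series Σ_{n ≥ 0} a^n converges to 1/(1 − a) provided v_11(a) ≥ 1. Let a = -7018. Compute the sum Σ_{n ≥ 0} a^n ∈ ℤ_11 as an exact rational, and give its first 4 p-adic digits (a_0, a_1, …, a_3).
Σ a^n = 1/(1 − a) = 1/7019;  first 4 digits = (1, 0, 8, 5)

v_11(a) = 2 ≥ 1, so the series converges in ℤ_11 to 1/(1 − a) = 1/(1 − (-7018)) = 1/7019. Expand this rational in ℤ_11: compute digits iteratively via d_i = x_i mod 11, x_{i+1} = (x_i − d_i)/11. The first 4 digits are (1, 0, 8, 5).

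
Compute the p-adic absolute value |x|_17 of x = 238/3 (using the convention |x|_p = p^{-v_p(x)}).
|238/3|_17 = 1/17

Step 1 — compute v_17(x) by factoring powers of 17 out of the numerator and denominator: v_17(238/3) = 1. Step 2 — apply |x|_p = p^{-v_p(x)} = 17^{-1} = 1/17.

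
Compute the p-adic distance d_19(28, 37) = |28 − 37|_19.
d_19(28, 37) = 1

Step 1 — x − y = 28 − 37 = -9. Step 2 — v_19(-9) = 0 (factor: -9 = −(19^0 · 9); the sign does not affect v_p). Step 3 — |x − y|_19 = 19^{0} = 1.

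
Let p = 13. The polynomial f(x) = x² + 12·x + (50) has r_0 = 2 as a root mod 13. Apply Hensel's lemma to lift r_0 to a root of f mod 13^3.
r_2 = 1328 (mod 2197)

Hensel: r_{i+1} = r_i − f(r_i)·(f′(r_i))^{-1} mod 13^{i+2}, f′(x) = 2x + 12. Iterate:
  r_0 = 2 (mod 13)
  r_1 = 145 (mod 169)
  r_2 = 1328 (mod 2197)
Final: r = 1328 satisfies f(r) ≡ 0 mod 13^3.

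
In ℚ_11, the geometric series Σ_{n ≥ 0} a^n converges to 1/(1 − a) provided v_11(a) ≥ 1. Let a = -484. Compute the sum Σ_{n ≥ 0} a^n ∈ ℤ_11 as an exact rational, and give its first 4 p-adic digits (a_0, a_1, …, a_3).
Σ a^n = 1/(1 − a) = 1/485;  first 4 digits = (1, 0, 7, 10)

v_11(a) = 2 ≥ 1, so the series converges in ℤ_11 to 1/(1 − a) = 1/(1 − (-484)) = 1/485. Expand this rational in ℤ_11: compute digits iteratively via d_i = x_i mod 11, x_{i+1} = (x_i − d_i)/11. The first 4 digits are (1, 0, 7, 10).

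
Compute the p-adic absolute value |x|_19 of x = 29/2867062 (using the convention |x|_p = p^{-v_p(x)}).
|29/2867062|_19 = 130321

Step 1 — compute v_19(x) by factoring powers of 19 out of the numerator and denominator: v_19(29/2867062) = -4. Step 2 — apply |x|_p = p^{-v_p(x)} = 19^{4} = 130321.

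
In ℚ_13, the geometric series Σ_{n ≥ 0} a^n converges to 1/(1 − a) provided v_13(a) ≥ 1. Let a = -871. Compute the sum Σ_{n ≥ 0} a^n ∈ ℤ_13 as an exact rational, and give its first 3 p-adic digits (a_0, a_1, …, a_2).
Σ a^n = 1/(1 − a) = 1/872;  first 3 digits = (1, 11, 11)

v_13(a) = 1 ≥ 1, so the series converges in ℤ_13 to 1/(1 − a) = 1/(1 − (-871)) = 1/872. Expand this rational in ℤ_13: compute digits iteratively via d_i = x_i mod 13, x_{i+1} = (x_i − d_i)/13. The first 3 digits are (1, 11, 11).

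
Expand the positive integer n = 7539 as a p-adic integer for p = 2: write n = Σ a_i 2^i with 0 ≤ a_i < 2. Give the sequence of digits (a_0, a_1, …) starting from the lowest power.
(a_0, a_1, …) = (1, 1, 0, 0, 1, 1, 1, 0, 1, 0, 1, 1, 1)

Repeated division by 2 gives the digits low-to-high: 7539 = 1 + 1·2^1 + 1·2^4 + 1·2^5 + 1·2^6 + 1·2^8 + 1·2^10 + 1·2^11 + 1·2^12. Digit sequence: (1, 1, 0, 0, 1, 1, 1, 0, 1, 0, 1, 1, 1).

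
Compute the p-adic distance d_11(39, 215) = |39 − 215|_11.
d_11(39, 215) = 1/11

Step 1 — x − y = 39 − 215 = -176. Step 2 — v_11(-176) = 1 (factor: -176 = −(11^1 · 16); the sign does not affect v_p). Step 3 — |x − y|_11 = 11^{-1} = 1/11.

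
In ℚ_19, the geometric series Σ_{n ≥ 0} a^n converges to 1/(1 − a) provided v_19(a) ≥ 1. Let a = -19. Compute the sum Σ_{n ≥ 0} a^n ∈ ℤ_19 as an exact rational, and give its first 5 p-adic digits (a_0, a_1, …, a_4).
Σ a^n = 1/(1 − a) = 1/20;  first 5 digits = (1, 18, 0, 18, 0)

v_19(a) = 1 ≥ 1, so the series converges in ℤ_19 to 1/(1 − a) = 1/(1 − (-19)) = 1/20. Expand this rational in ℤ_19: compute digits iteratively via d_i = x_i mod 19, x_{i+1} = (x_i − d_i)/19. The first 5 digits are (1, 18, 0, 18, 0).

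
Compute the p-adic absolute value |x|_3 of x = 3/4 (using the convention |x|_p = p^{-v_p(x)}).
|3/4|_3 = 1/3

Step 1 — compute v_3(x) by factoring powers of 3 out of the numerator and denominator: v_3(3/4) = 1. Step 2 — apply |x|_p = p^{-v_p(x)} = 3^{-1} = 1/3.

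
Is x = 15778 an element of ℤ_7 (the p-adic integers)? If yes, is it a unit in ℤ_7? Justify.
x ∈ ℤ_7 but not a unit; v_7(x) = 3 > 0

ℤ_7 = {x ∈ ℚ_7 : v_7(x) ≥ 0} and ℤ_7^× = {x ∈ ℤ_7 : v_7(x) = 0}. Here v_7(15778) = v_7(num) − v_7(den) = 3; compare against these criteria.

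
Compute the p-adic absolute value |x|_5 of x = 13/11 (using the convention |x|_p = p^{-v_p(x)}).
|13/11|_5 = 1

Step 1 — compute v_5(x) by factoring powers of 5 out of the numerator and denominator: v_5(13/11) = 0. Step 2 — apply |x|_p = p^{-v_p(x)} = 5^{0} = 1.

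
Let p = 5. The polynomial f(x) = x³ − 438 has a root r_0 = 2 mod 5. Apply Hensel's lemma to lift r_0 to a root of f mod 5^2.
r_1 = 17 (mod 25)

Hensel: r_{i+1} = r_i − f(r_i)/f′(r_i) mod 5^{i+2}, where f′(x) = 3x². Iterate:
  r_0 = 2 (mod 5)
  r_1 = 17 (mod 25)
Final: r = 17 with f(r) ≡ 0 mod 5^2.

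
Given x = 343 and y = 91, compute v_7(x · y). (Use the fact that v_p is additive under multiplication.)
v_7(31213) = 4

v_p(x) = 3 (factor: 343 = 7^3 · 1); v_p(y) = 1 (factor: 91 = 7^1 · 13). Additivity: v_p(xy) = v_p(x) + v_p(y) = 3 + 1 = 4. (Direct check: xy = 31213 = 7^4 · (13).)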